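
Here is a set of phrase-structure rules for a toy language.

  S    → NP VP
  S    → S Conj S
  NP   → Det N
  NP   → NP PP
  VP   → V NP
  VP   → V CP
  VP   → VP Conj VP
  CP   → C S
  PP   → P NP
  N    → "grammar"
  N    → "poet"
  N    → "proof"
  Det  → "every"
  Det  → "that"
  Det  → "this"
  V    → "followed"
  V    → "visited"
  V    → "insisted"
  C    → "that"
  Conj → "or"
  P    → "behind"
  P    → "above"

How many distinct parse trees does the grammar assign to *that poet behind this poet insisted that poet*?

1

[S [NP [NP [Det that] [N poet]] [PP [P behind] [NP [Det this] [N poet]]]] [VP [V insisted] [NP [Det that] [N poet]]]]
No rule offers an alternative attachment or grouping for any span, so this is the only derivation.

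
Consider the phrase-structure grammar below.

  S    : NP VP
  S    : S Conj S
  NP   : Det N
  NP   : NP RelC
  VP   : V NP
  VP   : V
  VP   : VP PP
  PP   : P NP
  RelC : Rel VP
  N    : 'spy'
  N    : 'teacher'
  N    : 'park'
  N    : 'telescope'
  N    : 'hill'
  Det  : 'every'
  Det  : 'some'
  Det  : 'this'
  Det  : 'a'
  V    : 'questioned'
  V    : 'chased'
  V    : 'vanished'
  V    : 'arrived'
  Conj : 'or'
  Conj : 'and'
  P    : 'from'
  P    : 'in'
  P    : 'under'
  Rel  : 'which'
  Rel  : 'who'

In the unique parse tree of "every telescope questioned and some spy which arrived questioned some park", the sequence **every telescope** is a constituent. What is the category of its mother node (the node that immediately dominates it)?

S

[S [S [NP [Det every] [N telescope]] [VP [V questioned]]] [Conj and] [S [NP [NP [Det some] [N spy]] [RelC [Rel which] [VP [V arrived]]]] [VP [V questioned] [NP [Det some] [N park]]]]]
The span 'every telescope' is the NP node built by NP → Det N.
Its mother is the S built by S → NP VP.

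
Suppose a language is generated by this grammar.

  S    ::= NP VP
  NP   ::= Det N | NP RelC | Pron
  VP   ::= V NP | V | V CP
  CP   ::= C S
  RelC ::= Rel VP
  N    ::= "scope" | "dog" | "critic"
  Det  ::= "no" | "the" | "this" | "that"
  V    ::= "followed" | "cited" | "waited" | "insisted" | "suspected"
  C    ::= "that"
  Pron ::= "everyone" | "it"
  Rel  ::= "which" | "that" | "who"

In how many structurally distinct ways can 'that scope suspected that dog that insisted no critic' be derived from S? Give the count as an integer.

1

[S [NP [Det that] [N scope]] [VP [V suspected] [NP [NP [Det that] [N dog]] [RelC [Rel that] [VP [V insisted] [NP [Det no] [N critic]]]]]]]
No rule offers an alternative attachment or grouping for any span, so this is the only derivation.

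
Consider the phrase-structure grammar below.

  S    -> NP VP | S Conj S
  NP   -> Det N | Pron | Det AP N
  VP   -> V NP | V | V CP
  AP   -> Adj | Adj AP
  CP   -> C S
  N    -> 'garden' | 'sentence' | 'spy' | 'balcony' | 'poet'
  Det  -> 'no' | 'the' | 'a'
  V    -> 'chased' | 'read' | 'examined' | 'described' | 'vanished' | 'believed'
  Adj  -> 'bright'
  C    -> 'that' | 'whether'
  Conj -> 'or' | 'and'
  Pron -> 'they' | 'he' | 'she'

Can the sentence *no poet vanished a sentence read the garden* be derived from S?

Ungrammatical

For S → NP VP, the only prefix that parses as NP is 'no poet', but the remainder 'vanished a sentence read the garden' is not a VP under these rules. The alternative S rule S → S Conj S likewise has no satisfying split.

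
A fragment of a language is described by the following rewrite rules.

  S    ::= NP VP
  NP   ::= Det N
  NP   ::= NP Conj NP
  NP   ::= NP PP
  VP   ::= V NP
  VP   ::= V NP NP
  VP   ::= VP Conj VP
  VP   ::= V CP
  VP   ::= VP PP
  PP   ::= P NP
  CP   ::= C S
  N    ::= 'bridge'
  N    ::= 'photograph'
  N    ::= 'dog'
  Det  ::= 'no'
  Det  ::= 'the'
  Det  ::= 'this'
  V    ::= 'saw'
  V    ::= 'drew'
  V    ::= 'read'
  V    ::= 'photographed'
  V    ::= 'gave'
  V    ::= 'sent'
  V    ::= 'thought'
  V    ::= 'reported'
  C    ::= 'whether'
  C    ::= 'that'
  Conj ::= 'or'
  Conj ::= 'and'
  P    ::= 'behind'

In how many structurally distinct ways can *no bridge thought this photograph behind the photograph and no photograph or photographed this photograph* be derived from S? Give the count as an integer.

3

Two of the 3 distinct bracketings:
[S [NP [Det no] [N bridge]] [VP [VP [V thought] [NP [NP [NP [Det this] [N photograph]] [PP [P behind] [NP [Det the] [N photograph]]]] [Conj and] [NP [Det no] [N photograph]]]] [Conj or] [VP [V photographed] [NP [Det this] [N photograph]]]]]
[S [NP [Det no] [N bridge]] [VP [VP [V thought] [NP [NP [Det this] [N photograph]] [PP [P behind] [NP [NP [Det the] [N photograph]] [Conj and] [NP [Det no] [N photograph]]]]]] [Conj or] [VP [V photographed] [NP [Det this] [N photograph]]]]]
The trees differ in how a recursive rule is bracketed over the same span.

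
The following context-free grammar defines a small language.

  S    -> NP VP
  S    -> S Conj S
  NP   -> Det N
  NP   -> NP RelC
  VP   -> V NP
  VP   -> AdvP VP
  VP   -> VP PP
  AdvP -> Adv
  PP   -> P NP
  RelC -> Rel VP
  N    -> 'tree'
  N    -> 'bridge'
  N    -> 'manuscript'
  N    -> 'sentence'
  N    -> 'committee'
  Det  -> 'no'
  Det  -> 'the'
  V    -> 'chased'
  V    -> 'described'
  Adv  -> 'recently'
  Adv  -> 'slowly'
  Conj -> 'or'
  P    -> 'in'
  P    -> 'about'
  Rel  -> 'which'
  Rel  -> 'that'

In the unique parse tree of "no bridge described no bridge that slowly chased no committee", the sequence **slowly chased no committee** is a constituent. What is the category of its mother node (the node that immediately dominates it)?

S
  NP
    Det: no
    N: bridge
  VP
    V: described
    NP
      NP
        Det: no
        N: bridge
      RelC
        Rel: that
        VP
          AdvP
            Adv: slowly
          VP
            V: chased
            NP
              Det: no
              N: committee
The span 'slowly chased no committee' is the VP node built by VP → AdvP VP.
Its mother is the RelC built by RelC → Rel VP.

RelC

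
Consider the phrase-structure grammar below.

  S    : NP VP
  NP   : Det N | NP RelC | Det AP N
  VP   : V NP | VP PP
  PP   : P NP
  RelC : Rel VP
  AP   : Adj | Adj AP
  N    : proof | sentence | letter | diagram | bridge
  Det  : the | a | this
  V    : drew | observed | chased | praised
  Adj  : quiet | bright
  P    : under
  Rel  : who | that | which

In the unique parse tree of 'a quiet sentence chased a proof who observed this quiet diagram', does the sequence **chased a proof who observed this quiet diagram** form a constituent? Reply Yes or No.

[S [NP [Det a] [AP [Adj quiet]] [N sentence]] [VP [V chased] [NP [NP [Det a] [N proof]] [RelC [Rel who] [VP [V observed] [NP [Det this] [AP [Adj quiet]] [N diagram]]]]]]]
The words 'chased a proof who observed this quiet diagram' are exhaustively dominated by a single VP node (built by VP → V NP), so they form a constituent.

Yes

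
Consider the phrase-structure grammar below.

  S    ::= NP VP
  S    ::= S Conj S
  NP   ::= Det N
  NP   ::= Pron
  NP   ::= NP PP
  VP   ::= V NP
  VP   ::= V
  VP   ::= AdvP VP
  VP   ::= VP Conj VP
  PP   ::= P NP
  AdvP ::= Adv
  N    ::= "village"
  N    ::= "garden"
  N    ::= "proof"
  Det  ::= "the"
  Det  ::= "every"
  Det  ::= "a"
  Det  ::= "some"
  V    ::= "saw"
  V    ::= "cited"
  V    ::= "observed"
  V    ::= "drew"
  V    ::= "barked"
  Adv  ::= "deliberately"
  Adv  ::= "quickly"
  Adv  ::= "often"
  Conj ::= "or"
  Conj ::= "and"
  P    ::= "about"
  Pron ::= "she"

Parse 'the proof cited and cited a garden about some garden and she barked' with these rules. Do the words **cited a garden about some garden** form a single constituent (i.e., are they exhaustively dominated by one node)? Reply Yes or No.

Yes

[S [S [NP [Det the] [N proof]] [VP [VP [V cited]] [Conj and] [VP [V cited] [NP [NP [Det a] [N garden]] [PP [P about] [NP [Det some] [N garden]]]]]]] [Conj and] [S [NP [Pron she]] [VP [V barked]]]]
The words 'cited a garden about some garden' are exhaustively dominated by a single VP node (built by VP → V NP), so they form a constituent.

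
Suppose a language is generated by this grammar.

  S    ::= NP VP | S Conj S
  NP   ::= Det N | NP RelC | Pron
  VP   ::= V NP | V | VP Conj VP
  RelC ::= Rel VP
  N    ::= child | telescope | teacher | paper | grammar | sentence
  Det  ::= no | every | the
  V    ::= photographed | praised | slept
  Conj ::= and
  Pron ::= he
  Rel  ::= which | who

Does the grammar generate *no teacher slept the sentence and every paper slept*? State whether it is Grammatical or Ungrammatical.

S
  S
    NP
      Det: no
      N: teacher
    VP
      V: slept
      NP
        Det: the
        N: sentence
  Conj: and
  S
    NP
      Det: every
      N: paper
    VP
      V: slept
Each bracket corresponds to one application of a listed rule, so the string is derivable from S.

Grammatical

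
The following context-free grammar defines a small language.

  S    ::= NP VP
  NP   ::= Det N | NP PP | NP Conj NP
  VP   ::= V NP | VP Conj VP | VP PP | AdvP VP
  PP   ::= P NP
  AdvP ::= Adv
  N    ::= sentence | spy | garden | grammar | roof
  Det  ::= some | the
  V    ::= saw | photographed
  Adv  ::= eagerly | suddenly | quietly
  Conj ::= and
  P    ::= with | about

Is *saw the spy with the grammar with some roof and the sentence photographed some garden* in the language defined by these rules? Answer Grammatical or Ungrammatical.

Ungrammatical

For S → NP VP, no prefix of the string parses as an NP.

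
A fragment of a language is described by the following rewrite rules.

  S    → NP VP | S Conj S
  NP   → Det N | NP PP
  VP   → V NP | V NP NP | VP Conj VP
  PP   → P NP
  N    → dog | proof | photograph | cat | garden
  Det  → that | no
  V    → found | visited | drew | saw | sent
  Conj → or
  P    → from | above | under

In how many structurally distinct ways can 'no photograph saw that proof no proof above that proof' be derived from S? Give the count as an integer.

[S [NP [Det no] [N photograph]] [VP [V saw] [NP [Det that] [N proof]] [NP [NP [Det no] [N proof]] [PP [P above] [NP [Det that] [N proof]]]]]]
No rule offers an alternative attachment or grouping for any span, so this is the only derivation.

1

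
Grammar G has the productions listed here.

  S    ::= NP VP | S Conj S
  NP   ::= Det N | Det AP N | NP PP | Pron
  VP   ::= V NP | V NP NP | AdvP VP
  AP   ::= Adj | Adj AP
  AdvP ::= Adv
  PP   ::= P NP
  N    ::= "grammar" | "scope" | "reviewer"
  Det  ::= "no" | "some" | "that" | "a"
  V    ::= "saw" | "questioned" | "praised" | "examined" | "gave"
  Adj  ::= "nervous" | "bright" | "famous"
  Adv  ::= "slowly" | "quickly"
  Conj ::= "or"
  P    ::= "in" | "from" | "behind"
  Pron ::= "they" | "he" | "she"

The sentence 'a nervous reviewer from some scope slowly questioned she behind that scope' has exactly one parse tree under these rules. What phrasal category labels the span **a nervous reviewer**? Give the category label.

NP

[S [NP [NP [Det a] [AP [Adj nervous]] [N reviewer]] [PP [P from] [NP [Det some] [N scope]]]] [VP [AdvP [Adv slowly]] [VP [V questioned] [NP [NP [Pron she]] [PP [P behind] [NP [Det that] [N scope]]]]]]]
The span 'a nervous reviewer' is the NP node built by NP → Det AP N.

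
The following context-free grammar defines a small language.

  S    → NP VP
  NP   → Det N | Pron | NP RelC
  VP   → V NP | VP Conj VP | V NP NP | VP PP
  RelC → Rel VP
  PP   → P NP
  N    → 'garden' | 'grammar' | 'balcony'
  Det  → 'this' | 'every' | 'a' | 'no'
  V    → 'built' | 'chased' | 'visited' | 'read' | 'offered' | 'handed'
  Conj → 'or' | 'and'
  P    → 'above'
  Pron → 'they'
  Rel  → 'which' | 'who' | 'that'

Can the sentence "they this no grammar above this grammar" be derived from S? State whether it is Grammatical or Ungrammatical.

Ungrammatical

A Det word can never sit immediately before a Det word in any string this grammar generates, so the substring 'this no' rules out a derivation.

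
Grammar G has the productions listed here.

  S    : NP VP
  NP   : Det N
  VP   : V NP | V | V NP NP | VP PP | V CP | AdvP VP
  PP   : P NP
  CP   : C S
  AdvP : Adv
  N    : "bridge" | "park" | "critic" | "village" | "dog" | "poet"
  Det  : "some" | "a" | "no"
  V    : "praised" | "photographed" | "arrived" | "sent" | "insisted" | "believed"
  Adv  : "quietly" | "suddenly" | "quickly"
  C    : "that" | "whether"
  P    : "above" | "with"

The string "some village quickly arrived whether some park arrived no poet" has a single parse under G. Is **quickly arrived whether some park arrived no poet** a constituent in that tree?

Yes

[S [NP [Det some] [N village]] [VP [AdvP [Adv quickly]] [VP [V arrived] [CP [C whether] [S [NP [Det some] [N park]] [VP [V arrived] [NP [Det no] [N poet]]]]]]]]
The words 'quickly arrived whether some park arrived no poet' are exhaustively dominated by a single VP node (built by VP → AdvP VP), so they form a constituent.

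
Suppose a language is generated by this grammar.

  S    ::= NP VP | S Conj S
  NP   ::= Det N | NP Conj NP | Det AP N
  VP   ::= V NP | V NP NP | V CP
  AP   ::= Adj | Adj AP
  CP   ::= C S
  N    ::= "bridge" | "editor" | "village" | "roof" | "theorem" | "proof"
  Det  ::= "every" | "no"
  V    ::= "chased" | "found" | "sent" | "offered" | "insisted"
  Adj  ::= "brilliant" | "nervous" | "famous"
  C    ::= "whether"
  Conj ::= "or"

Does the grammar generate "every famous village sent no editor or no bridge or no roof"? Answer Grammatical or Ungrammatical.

S
  NP
    Det: every
    AP
      Adj: famous
    N: village
  VP
    V: sent
    NP
      NP
        Det: no
        N: editor
      Conj: or
      NP
        NP
          Det: no
          N: bridge
        Conj: or
        NP
          Det: no
          N: roof
Every word is introduced by a lexical rule and the phrasal rules combine the resulting categories into a single S.

Grammatical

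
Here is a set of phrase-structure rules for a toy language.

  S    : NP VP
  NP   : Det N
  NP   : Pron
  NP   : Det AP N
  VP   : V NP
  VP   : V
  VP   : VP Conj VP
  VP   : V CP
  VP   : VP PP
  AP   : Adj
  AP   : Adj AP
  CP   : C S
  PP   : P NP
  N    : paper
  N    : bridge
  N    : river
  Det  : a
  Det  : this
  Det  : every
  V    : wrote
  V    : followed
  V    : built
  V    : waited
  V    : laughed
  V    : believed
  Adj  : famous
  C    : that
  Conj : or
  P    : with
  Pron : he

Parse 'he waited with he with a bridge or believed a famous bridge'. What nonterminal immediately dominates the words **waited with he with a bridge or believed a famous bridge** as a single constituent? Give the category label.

VP

[S [NP [Pron he]] [VP [VP [VP [VP [V waited]] [PP [P with] [NP [Pron he]]]] [PP [P with] [NP [Det a] [N bridge]]]] [Conj or] [VP [V believed] [NP [Det a] [AP [Adj famous]] [N bridge]]]]]
The span 'waited with he with a bridge or believed a famous bridge' is the VP node built by VP → VP Conj VP.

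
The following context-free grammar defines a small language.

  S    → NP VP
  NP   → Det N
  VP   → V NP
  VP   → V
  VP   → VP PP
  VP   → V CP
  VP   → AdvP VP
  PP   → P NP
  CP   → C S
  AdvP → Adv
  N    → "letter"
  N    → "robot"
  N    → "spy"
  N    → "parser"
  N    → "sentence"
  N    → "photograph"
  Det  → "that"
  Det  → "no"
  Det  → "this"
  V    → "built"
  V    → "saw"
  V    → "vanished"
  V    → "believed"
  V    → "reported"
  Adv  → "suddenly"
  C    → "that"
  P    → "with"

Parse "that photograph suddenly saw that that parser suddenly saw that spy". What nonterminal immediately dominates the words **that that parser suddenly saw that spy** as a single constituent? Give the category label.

S
  NP
    Det: that
    N: photograph
  VP
    AdvP
      Adv: suddenly
    VP
      V: saw
      CP
        C: that
        S
          NP
            Det: that
            N: parser
          VP
            AdvP
              Adv: suddenly
            VP
              V: saw
              NP
                Det: that
                N: spy
The span 'that that parser suddenly saw that spy' is the CP node built by CP → C S.

CP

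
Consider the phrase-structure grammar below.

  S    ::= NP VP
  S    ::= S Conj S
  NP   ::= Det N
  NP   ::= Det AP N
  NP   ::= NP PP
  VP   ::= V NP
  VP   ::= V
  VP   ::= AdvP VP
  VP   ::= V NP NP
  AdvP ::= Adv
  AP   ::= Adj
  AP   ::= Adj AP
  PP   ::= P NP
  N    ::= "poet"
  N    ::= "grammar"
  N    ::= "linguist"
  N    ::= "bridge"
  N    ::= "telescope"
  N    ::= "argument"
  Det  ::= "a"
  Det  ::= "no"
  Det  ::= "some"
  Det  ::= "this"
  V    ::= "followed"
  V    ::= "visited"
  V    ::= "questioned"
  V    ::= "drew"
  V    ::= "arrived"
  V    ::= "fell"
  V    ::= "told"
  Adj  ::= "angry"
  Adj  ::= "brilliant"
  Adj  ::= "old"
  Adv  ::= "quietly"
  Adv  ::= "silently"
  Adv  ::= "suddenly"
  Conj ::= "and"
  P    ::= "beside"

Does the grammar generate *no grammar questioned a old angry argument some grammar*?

[S [NP [Det no] [N grammar]] [VP [V questioned] [NP [Det a] [AP [Adj old] [AP [Adj angry]]] [N argument]] [NP [Det some] [N grammar]]]]
The bracketing above is licensed at every node by one of the given productions, with S at the root.

Grammatical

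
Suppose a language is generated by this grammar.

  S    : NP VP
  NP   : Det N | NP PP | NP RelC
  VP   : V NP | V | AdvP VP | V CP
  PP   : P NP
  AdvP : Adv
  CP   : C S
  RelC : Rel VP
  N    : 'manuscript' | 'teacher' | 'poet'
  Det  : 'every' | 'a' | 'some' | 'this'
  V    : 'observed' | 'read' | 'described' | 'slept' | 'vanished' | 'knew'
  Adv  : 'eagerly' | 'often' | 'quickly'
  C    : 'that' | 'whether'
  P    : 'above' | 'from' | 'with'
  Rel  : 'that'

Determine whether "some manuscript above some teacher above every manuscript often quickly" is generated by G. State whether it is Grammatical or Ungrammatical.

Ungrammatical

For S → NP VP, every NP-prefix leaves a non-VP remainder: after 'some manuscript' the remainder is not a VP; after 'some manuscript above some teacher' the remainder is not a VP; after 'some manuscript above some teacher above every manuscript' the remainder is not a VP.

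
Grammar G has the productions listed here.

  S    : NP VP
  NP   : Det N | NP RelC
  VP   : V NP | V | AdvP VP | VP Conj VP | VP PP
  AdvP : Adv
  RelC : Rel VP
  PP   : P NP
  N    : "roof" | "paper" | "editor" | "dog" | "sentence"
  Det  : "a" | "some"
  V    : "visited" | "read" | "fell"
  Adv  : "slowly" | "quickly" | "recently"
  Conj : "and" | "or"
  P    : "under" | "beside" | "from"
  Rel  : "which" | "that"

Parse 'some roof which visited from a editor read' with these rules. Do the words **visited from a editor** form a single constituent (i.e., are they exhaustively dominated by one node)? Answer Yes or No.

[S [NP [NP [Det some] [N roof]] [RelC [Rel which] [VP [VP [V visited]] [PP [P from] [NP [Det a] [N editor]]]]]] [VP [V read]]]
The words 'visited from a editor' are exhaustively dominated by a single VP node (built by VP → VP PP), so they form a constituent.

Yes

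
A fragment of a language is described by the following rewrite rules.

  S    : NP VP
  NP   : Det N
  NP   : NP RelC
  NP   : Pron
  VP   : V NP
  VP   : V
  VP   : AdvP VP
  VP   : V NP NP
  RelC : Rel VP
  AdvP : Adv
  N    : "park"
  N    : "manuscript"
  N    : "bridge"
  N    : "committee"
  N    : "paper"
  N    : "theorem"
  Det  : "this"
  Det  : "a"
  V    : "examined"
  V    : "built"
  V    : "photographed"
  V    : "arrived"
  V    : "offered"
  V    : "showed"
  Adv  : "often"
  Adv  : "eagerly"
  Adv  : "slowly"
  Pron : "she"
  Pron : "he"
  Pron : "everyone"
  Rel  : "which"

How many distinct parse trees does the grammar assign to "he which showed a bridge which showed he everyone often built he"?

Two of the 3 distinct bracketings:
[S [NP [NP [Pron he]] [RelC [Rel which] [VP [V showed] [NP [NP [Det a] [N bridge]] [RelC [Rel which] [VP [V showed] [NP [Pron he]] [NP [Pron everyone]]]]]]]] [VP [AdvP [Adv often]] [VP [V built] [NP [Pron he]]]]]
[S [NP [NP [Pron he]] [RelC [Rel which] [VP [V showed] [NP [NP [Det a] [N bridge]] [RelC [Rel which] [VP [V showed] [NP [Pron he]]]]] [NP [Pron everyone]]]]] [VP [AdvP [Adv often]] [VP [V built] [NP [Pron he]]]]]
The trees differ in how a recursive rule is bracketed over the same span.

3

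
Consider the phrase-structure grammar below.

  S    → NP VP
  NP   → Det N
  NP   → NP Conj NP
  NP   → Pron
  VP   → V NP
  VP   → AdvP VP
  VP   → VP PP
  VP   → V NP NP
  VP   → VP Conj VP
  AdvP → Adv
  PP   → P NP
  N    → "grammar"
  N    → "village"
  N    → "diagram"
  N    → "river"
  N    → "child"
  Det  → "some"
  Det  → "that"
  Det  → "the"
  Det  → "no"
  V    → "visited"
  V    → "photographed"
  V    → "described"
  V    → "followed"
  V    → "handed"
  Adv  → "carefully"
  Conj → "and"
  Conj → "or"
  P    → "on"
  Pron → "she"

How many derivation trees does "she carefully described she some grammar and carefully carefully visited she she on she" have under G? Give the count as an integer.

Two of the 9 distinct bracketings:
[S [NP [Pron she]] [VP [AdvP [Adv carefully]] [VP [VP [VP [V described] [NP [Pron she]] [NP [Det some] [N grammar]]] [Conj and] [VP [AdvP [Adv carefully]] [VP [AdvP [Adv carefully]] [VP [V visited] [NP [Pron she]] [NP [Pron she]]]]]] [PP [P on] [NP [Pron she]]]]]]
[S [NP [Pron she]] [VP [AdvP [Adv carefully]] [VP [VP [V described] [NP [Pron she]] [NP [Det some] [N grammar]]] [Conj and] [VP [AdvP [Adv carefully]] [VP [AdvP [Adv carefully]] [VP [VP [V visited] [NP [Pron she]] [NP [Pron she]]] [PP [P on] [NP [Pron she]]]]]]]]]
The trees differ in how a recursive rule is bracketed over the same span.

9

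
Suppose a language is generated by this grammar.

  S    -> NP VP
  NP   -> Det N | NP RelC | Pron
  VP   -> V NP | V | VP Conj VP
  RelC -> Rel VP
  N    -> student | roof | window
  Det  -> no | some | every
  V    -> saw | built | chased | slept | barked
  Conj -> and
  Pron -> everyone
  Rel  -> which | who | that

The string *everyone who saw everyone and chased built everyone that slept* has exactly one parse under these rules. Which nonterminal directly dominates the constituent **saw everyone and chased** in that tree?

[S [NP [NP [Pron everyone]] [RelC [Rel who] [VP [VP [V saw] [NP [Pron everyone]]] [Conj and] [VP [V chased]]]]] [VP [V built] [NP [NP [Pron everyone]] [RelC [Rel that] [VP [V slept]]]]]]
The span 'saw everyone and chased' is the VP node built by VP → VP Conj VP.
Its mother is the RelC built by RelC → Rel VP.

RelC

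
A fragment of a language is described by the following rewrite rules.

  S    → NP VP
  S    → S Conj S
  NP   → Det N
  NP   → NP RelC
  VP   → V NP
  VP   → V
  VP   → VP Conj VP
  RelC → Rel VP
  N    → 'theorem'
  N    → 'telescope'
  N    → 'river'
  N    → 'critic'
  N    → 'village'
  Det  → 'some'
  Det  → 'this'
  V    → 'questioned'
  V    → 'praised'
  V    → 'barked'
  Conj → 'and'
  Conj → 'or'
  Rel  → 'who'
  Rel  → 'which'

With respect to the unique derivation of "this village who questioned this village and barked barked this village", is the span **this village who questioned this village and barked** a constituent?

[S [NP [NP [Det this] [N village]] [RelC [Rel who] [VP [VP [V questioned] [NP [Det this] [N village]]] [Conj and] [VP [V barked]]]]] [VP [V barked] [NP [Det this] [N village]]]]
The words 'this village who questioned this village and barked' are exhaustively dominated by a single NP node (built by NP → NP RelC), so they form a constituent.

Yes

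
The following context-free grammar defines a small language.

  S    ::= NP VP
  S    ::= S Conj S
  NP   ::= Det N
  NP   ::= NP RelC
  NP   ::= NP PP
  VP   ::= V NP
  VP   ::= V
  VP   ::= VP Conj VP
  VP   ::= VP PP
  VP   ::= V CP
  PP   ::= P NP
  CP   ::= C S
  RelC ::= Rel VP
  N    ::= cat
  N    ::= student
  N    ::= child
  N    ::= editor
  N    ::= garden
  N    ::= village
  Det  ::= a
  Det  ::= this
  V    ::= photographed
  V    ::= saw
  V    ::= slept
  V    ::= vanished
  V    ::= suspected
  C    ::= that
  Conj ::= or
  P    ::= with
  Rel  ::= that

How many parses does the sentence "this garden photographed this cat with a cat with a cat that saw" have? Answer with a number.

Two of the 9 distinct bracketings:
[S [NP [Det this] [N garden]] [VP [V photographed] [NP [NP [NP [Det this] [N cat]] [PP [P with] [NP [NP [Det a] [N cat]] [PP [P with] [NP [Det a] [N cat]]]]]] [RelC [Rel that] [VP [V saw]]]]]]
[S [NP [Det this] [N garden]] [VP [V photographed] [NP [NP [NP [NP [Det this] [N cat]] [PP [P with] [NP [Det a] [N cat]]]] [PP [P with] [NP [Det a] [N cat]]]] [RelC [Rel that] [VP [V saw]]]]]]
The trees differ in how a recursive rule is bracketed over the same span.

9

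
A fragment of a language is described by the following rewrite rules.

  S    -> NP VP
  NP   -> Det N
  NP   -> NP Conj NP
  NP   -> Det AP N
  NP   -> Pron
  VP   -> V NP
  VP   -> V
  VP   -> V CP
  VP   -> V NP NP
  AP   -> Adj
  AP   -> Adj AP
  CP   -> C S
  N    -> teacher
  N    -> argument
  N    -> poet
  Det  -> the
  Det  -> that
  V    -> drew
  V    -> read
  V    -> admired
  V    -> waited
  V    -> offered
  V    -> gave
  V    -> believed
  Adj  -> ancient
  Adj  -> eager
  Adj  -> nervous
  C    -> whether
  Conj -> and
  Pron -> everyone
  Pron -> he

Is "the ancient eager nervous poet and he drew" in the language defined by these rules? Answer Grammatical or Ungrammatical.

Grammatical

[S [NP [NP [Det the] [AP [Adj ancient] [AP [Adj eager] [AP [Adj nervous]]]] [N poet]] [Conj and] [NP [Pron he]]] [VP [V drew]]]
The bracketing above is licensed at every node by one of the given productions, with S at the root.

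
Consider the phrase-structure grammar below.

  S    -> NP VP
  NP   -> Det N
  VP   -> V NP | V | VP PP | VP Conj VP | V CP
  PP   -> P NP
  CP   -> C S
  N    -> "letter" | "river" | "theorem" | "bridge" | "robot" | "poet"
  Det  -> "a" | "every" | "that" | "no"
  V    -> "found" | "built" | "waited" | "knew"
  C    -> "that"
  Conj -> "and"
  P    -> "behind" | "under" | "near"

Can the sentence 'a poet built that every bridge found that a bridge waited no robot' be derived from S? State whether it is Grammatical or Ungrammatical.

S
  NP
    Det: a
    N: poet
  VP
    V: built
    CP
      C: that
      S
        NP
          Det: every
          N: bridge
        VP
          V: found
          CP
            C: that
            S
              NP
                Det: a
                N: bridge
              VP
                V: waited
                NP
                  Det: no
                  N: robot
Each bracket corresponds to one application of a listed rule, so the string is derivable from S.

Grammatical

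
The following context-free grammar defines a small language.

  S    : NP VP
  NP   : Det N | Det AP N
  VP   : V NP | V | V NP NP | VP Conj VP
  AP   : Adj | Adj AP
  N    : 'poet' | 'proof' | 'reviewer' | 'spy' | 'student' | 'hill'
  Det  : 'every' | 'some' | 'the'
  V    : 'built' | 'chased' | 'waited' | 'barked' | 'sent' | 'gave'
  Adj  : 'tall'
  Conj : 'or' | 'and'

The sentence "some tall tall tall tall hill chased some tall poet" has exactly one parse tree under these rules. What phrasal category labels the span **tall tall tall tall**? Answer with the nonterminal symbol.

AP

S
  NP
    Det: some
    AP
      Adj: tall
      AP
        Adj: tall
        AP
          Adj: tall
          AP
            Adj: tall
    N: hill
  VP
    V: chased
    NP
      Det: some
      AP
        Adj: tall
      N: poet
The span 'tall tall tall tall' is the AP node built by AP → Adj AP.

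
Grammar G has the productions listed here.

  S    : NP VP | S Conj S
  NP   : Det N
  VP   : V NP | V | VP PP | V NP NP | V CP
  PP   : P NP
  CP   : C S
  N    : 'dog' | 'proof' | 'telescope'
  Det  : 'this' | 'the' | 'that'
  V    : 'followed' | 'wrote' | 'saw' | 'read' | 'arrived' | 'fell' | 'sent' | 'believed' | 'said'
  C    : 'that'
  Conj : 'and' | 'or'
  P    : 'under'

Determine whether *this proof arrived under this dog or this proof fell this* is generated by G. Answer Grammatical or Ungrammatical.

Ungrammatical

For S → NP VP, the only prefix that parses as NP is 'this proof', but the remainder 'arrived under this dog or this proof fell this' is not a VP under these rules. The alternative S rule S → S Conj S likewise has no satisfying split.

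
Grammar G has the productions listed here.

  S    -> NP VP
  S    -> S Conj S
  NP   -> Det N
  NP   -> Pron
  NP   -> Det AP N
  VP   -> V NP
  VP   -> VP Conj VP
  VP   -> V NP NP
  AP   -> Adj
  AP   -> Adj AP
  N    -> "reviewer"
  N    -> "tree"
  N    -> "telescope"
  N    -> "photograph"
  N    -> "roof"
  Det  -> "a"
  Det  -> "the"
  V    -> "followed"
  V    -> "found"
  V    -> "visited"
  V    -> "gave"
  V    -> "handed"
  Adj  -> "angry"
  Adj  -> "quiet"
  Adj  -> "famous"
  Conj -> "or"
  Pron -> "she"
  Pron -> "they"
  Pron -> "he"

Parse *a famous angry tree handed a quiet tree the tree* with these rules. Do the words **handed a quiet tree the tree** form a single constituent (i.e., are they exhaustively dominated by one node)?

Yes

[S [NP [Det a] [AP [Adj famous] [AP [Adj angry]]] [N tree]] [VP [V handed] [NP [Det a] [AP [Adj quiet]] [N tree]] [NP [Det the] [N tree]]]]
The words 'handed a quiet tree the tree' are exhaustively dominated by a single VP node (built by VP → V NP NP), so they form a constituent.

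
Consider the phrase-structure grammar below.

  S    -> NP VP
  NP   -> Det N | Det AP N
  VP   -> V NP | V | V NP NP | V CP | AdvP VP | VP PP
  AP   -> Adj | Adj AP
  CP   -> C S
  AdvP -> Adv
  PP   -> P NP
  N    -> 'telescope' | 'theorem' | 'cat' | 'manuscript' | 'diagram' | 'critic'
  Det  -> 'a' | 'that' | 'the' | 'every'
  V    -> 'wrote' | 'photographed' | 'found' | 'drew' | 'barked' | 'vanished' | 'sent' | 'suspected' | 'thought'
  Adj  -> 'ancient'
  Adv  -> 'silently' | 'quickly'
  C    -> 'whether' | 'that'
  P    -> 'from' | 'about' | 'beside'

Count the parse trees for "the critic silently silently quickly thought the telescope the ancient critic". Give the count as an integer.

[S [NP [Det the] [N critic]] [VP [AdvP [Adv silently]] [VP [AdvP [Adv silently]] [VP [AdvP [Adv quickly]] [VP [V thought] [NP [Det the] [N telescope]] [NP [Det the] [AP [Adj ancient]] [N critic]]]]]]]
No rule offers an alternative attachment or grouping for any span, so this is the only derivation.

1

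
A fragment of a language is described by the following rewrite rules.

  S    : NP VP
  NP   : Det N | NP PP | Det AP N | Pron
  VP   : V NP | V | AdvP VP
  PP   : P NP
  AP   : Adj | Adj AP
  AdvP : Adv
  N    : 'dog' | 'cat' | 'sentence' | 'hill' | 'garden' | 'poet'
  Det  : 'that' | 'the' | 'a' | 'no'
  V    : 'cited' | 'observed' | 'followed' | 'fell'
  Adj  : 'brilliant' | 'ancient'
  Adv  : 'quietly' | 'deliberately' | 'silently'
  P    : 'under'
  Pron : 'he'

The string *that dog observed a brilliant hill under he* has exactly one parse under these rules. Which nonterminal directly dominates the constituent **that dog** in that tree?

S

[S [NP [Det that] [N dog]] [VP [V observed] [NP [NP [Det a] [AP [Adj brilliant]] [N hill]] [PP [P under] [NP [Pron he]]]]]]
The span 'that dog' is the NP node built by NP → Det N.
Its mother is the S built by S → NP VP.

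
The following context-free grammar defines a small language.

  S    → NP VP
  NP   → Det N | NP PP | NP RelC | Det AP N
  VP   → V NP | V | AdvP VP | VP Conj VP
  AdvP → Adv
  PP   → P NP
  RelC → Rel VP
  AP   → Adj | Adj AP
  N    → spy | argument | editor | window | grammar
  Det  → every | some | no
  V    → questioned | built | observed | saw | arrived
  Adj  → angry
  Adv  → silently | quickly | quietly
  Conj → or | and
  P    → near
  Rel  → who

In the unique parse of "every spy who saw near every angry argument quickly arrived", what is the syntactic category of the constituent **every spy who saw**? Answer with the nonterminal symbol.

NP

[S [NP [NP [NP [Det every] [N spy]] [RelC [Rel who] [VP [V saw]]]] [PP [P near] [NP [Det every] [AP [Adj angry]] [N argument]]]] [VP [AdvP [Adv quickly]] [VP [V arrived]]]]
The span 'every spy who saw' is the NP node built by NP → NP RelC.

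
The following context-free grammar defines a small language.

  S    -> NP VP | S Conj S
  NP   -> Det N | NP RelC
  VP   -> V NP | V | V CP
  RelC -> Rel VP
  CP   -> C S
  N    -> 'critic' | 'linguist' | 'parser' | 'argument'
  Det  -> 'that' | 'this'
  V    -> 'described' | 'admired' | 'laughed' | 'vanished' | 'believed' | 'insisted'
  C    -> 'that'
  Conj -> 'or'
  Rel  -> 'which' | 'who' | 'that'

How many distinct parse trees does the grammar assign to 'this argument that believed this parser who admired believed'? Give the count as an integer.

The two bracketings:
[S [NP [NP [Det this] [N argument]] [RelC [Rel that] [VP [V believed] [NP [NP [Det this] [N parser]] [RelC [Rel who] [VP [V admired]]]]]]] [VP [V believed]]]
[S [NP [NP [NP [Det this] [N argument]] [RelC [Rel that] [VP [V believed] [NP [Det this] [N parser]]]]] [RelC [Rel who] [VP [V admired]]]] [VP [V believed]]]
The trees differ in how a recursive rule is bracketed over the same span.

2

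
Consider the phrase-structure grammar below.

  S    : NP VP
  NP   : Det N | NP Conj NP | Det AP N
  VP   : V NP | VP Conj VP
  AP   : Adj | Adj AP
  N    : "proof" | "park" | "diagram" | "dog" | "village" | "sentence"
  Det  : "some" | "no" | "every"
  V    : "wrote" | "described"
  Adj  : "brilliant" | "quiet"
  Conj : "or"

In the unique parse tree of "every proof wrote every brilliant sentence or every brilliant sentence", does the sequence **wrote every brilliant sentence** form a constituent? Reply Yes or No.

[S [NP [Det every] [N proof]] [VP [V wrote] [NP [NP [Det every] [AP [Adj brilliant]] [N sentence]] [Conj or] [NP [Det every] [AP [Adj brilliant]] [N sentence]]]]]
The smallest constituent containing 'wrote every brilliant sentence' is the VP spanning 'wrote every brilliant sentence or every brilliant sentence'; no single node in the tree dominates exactly the given words.

No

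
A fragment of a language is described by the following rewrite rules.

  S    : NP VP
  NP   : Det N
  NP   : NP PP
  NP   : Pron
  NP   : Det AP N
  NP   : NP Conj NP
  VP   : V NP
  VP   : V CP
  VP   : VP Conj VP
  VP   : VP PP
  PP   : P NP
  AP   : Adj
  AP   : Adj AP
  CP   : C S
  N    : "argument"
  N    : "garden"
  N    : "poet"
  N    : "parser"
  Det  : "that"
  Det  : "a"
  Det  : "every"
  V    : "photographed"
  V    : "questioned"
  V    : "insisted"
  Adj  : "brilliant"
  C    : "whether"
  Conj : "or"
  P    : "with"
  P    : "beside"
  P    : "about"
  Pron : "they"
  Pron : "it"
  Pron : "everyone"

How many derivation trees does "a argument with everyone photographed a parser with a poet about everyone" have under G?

5

Two of the 5 distinct bracketings:
[S [NP [NP [Det a] [N argument]] [PP [P with] [NP [Pron everyone]]]] [VP [V photographed] [NP [NP [Det a] [N parser]] [PP [P with] [NP [NP [Det a] [N poet]] [PP [P about] [NP [Pron everyone]]]]]]]]
[S [NP [NP [Det a] [N argument]] [PP [P with] [NP [Pron everyone]]]] [VP [V photographed] [NP [NP [NP [Det a] [N parser]] [PP [P with] [NP [Det a] [N poet]]]] [PP [P about] [NP [Pron everyone]]]]]]
The trees differ in how a recursive rule is bracketed over the same span.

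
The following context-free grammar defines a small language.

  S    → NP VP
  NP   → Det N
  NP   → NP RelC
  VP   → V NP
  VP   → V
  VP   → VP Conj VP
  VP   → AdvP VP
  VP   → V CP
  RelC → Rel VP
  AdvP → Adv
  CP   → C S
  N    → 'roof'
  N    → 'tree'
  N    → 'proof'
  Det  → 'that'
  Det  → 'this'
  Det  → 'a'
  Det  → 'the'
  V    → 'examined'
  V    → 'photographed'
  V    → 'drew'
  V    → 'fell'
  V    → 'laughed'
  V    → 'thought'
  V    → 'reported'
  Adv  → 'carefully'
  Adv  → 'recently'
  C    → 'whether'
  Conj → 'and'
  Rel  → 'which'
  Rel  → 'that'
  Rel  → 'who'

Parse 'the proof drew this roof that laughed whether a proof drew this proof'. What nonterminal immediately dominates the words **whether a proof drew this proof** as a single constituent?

CP

S
  NP
    Det: the
    N: proof
  VP
    V: drew
    NP
      NP
        Det: this
        N: roof
      RelC
        Rel: that
        VP
          V: laughed
          CP
            C: whether
            S
              NP
                Det: a
                N: proof
              VP
                V: drew
                NP
                  Det: this
                  N: proof
The span 'whether a proof drew this proof' is the CP node built by CP → C S.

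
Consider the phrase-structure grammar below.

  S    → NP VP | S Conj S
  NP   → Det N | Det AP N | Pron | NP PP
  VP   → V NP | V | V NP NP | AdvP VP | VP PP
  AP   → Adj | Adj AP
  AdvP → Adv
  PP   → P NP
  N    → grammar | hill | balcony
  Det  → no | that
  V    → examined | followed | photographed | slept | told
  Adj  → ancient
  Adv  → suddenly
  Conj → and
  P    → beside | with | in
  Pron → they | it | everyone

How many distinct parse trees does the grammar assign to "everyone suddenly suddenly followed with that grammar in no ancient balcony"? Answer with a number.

9

Two of the 9 distinct bracketings:
[S [NP [Pron everyone]] [VP [AdvP [Adv suddenly]] [VP [AdvP [Adv suddenly]] [VP [VP [V followed]] [PP [P with] [NP [NP [Det that] [N grammar]] [PP [P in] [NP [Det no] [AP [Adj ancient]] [N balcony]]]]]]]]]
[S [NP [Pron everyone]] [VP [AdvP [Adv suddenly]] [VP [AdvP [Adv suddenly]] [VP [VP [VP [V followed]] [PP [P with] [NP [Det that] [N grammar]]]] [PP [P in] [NP [Det no] [AP [Adj ancient]] [N balcony]]]]]]]
The difference turns on whether NP → NP PP is used at the relevant span, versus an alternative expansion of NP.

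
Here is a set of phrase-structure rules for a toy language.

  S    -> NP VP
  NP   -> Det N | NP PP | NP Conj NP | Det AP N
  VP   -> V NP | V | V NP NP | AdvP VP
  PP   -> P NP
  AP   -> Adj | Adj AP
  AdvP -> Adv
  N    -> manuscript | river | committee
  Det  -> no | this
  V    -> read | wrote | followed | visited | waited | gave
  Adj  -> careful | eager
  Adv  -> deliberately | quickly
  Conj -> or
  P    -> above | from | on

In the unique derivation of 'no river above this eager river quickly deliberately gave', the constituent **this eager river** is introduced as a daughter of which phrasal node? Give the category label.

[S [NP [NP [Det no] [N river]] [PP [P above] [NP [Det this] [AP [Adj eager]] [N river]]]] [VP [AdvP [Adv quickly]] [VP [AdvP [Adv deliberately]] [VP [V gave]]]]]
The span 'this eager river' is the NP node built by NP → Det AP N.
Its mother is the PP built by PP → P NP.

PP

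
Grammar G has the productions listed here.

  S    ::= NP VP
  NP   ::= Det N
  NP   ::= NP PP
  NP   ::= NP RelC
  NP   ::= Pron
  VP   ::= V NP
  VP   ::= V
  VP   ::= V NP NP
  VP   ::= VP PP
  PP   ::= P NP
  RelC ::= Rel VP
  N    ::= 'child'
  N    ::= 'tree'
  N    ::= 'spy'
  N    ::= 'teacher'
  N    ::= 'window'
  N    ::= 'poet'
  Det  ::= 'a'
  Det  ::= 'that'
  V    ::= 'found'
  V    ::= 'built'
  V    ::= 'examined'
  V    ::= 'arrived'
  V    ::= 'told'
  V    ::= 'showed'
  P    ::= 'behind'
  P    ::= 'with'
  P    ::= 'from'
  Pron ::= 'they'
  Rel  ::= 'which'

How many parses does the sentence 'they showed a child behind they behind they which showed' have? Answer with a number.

Two of the 9 distinct bracketings:
[S [NP [Pron they]] [VP [V showed] [NP [NP [Det a] [N child]] [PP [P behind] [NP [NP [Pron they]] [PP [P behind] [NP [NP [Pron they]] [RelC [Rel which] [VP [V showed]]]]]]]]]]
[S [NP [Pron they]] [VP [V showed] [NP [NP [Det a] [N child]] [PP [P behind] [NP [NP [NP [Pron they]] [PP [P behind] [NP [Pron they]]]] [RelC [Rel which] [VP [V showed]]]]]]]]
The trees differ in how a recursive rule is bracketed over the same span.

9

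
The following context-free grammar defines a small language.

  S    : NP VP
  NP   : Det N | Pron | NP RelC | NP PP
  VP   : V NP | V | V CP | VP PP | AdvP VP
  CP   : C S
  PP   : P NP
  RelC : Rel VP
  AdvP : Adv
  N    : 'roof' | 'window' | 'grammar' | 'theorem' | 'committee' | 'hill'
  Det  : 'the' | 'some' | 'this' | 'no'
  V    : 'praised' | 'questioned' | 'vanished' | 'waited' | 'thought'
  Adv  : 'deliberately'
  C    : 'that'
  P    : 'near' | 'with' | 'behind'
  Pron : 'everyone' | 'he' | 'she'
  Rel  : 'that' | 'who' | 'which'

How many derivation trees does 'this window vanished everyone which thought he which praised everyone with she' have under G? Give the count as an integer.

10

Two of the 10 distinct bracketings:
[S [NP [Det this] [N window]] [VP [V vanished] [NP [NP [Pron everyone]] [RelC [Rel which] [VP [V thought] [NP [NP [Pron he]] [RelC [Rel which] [VP [V praised] [NP [NP [Pron everyone]] [PP [P with] [NP [Pron she]]]]]]]]]]]]
[S [NP [Det this] [N window]] [VP [V vanished] [NP [NP [Pron everyone]] [RelC [Rel which] [VP [V thought] [NP [NP [Pron he]] [RelC [Rel which] [VP [VP [V praised] [NP [Pron everyone]]] [PP [P with] [NP [Pron she]]]]]]]]]]]
The difference turns on whether NP → NP PP is used at the relevant span, versus an alternative expansion of NP.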